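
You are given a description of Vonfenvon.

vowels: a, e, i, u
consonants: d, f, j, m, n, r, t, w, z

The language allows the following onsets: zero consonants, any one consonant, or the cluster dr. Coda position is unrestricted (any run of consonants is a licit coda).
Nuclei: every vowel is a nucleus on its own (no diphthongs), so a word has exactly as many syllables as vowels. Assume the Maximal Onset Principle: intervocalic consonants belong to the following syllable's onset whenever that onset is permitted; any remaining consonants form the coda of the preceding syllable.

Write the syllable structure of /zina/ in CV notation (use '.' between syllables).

Vowels present: i, a; each is a nucleus, giving 2 syllables.
V1 /i/ – V2 /a/: /n/ → onset of the next syllable (single consonants are always licit onsets).
Putting it together: zi.na.
Mapping each syllable to C/V: /zi/ → CV, /na/ → CV.

CV.CV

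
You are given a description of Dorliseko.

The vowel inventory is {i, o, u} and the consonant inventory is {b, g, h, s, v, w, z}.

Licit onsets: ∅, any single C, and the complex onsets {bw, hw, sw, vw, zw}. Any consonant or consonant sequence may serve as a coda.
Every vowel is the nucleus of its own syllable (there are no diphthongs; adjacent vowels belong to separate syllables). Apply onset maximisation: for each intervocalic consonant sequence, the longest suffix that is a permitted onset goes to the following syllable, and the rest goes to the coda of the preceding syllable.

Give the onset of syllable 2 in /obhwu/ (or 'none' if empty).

hw

Vowels present: o, u; each is a nucleus, giving 2 syllables.
Between /o/ (V1) and /u/ (V2): /bhw/; trying suffixes from longest down, /hw/ is the first permitted one, so coda /b/ | onset /hw/.
Syllabification: ob.hwu.
Syllable 2 is /hwu/: onset /hw/, nucleus /u/, coda ∅.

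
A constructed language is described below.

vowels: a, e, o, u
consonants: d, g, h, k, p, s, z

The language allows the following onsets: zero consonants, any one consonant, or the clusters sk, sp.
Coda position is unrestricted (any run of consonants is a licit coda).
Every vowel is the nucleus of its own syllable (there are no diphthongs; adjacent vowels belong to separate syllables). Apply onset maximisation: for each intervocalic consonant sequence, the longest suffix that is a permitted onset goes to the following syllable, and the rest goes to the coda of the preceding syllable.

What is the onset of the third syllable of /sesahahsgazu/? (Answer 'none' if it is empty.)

Nuclei (vowels): e, a, a, a, u → 5 syllables.
Between /e/ (V1) and /a/ (V2): just /s/ — single C goes to the following onset.
Between /a/ (V2) and /a/ (V3): /h/ → onset of the next syllable (single consonants are always licit onsets).
Between /a/ (V3) and /a/ (V4): /hsg/ — longest licit onset from the right is /g/, leaving /hs/ as coda.
Between /a/ (V4) and /u/ (V5): just /z/ — single C goes to the following onset.
Putting it together: se.sa.hahs.ga.zu.
Syllable 3 is /hahs/: onset /h/, nucleus /a/, coda /hs/.

h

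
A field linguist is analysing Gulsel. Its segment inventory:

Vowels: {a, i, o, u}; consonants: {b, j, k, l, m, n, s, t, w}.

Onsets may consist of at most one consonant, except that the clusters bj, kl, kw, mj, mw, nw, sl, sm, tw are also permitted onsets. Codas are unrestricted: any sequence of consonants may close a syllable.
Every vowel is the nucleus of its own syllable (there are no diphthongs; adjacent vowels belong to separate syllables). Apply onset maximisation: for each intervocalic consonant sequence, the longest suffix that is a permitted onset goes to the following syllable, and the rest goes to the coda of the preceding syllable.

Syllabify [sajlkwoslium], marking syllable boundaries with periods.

sajl.kwo.sli.um

Nuclei (vowels): a, o, i, u → 4 syllables.
Between /a/ (V1) and /o/ (V2): /jlkw/ — longest licit onset from the right is /kw/, leaving /jl/ as coda.
Between /o/ (V2) and /i/ (V3): /sl/ — entire cluster is a permitted onset → onset /sl/, coda ∅.
Between /i/ (V3) and /u/ (V4): nothing intervenes; syllable break is V.V.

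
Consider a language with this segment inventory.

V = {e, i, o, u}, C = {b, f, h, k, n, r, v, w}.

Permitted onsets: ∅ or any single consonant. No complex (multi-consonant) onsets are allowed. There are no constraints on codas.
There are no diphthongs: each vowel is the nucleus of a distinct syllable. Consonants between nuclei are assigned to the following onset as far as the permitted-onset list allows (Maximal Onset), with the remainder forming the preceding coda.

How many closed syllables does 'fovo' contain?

0

Nuclei (vowels): o, o → 2 syllables.
/o…o/ gap (V1→V2): just /v/ — single C goes to the following onset.
Result: fo.vo.
Classifying each syllable: /fo/ (open), /vo/ (open).
Closed syllables: 0.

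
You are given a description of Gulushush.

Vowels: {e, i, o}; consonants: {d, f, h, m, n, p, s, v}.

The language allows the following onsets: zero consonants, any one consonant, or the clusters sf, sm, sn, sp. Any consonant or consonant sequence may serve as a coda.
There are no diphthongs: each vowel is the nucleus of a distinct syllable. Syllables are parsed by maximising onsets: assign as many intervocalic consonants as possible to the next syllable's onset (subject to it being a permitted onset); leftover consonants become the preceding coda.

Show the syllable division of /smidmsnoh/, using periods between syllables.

smidm.snoh

The vowels are i, o — 2 nuclei, so 2 syllables.
Between /i/ (V1) and /o/ (V2): /dmsn/ splits as /dm/ + /sn/ (/sn/ is the longest suffix that is a licit onset).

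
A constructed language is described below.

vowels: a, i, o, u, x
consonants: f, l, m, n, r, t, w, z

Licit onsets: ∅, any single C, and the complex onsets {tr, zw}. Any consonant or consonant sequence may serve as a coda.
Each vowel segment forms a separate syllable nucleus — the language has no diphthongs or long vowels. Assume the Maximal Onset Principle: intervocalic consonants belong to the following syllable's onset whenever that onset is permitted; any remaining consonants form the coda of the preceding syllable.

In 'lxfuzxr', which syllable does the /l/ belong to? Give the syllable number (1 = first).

Vowels present: x, u, x; each is a nucleus, giving 3 syllables.
/x…u/ gap (V1→V2): /f/ is a single consonant, so it becomes the next onset.
/u…x/ gap (V2→V3): just /z/ — single C goes to the following onset.
Result: lx.fu.zxr.
The /l/ is in the onset of syllable 1 (/lx/).

1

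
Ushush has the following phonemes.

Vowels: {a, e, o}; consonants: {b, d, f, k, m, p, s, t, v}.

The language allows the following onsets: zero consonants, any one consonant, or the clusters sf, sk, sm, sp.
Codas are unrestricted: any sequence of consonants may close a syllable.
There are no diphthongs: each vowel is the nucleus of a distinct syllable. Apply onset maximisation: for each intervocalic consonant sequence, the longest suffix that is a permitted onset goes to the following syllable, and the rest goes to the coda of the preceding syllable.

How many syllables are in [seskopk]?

The vowels are e, o — 2 nuclei, so 2 syllables.

2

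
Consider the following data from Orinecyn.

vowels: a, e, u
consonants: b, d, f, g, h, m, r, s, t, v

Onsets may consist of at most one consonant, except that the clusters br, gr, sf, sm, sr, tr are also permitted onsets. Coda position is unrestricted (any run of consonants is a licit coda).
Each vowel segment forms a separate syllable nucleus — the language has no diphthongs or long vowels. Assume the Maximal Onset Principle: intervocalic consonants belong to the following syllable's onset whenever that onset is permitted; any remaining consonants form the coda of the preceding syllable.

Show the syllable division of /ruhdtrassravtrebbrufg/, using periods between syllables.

Nuclei (vowels): u, a, a, e, u → 5 syllables.
/u…a/ gap (V1→V2): /hdtr/ — longest licit onset from the right is /tr/, leaving /hd/ as coda.
/a…a/ gap (V2→V3): /ssr/ — longest licit onset from the right is /sr/, leaving /s/ as coda.
/a…e/ gap (V3→V4): /vtr/ — longest licit onset from the right is /tr/, leaving /v/ as coda.
/e…u/ gap (V4→V5): cluster /bbr/ — the longest permitted-onset suffix is /br/; onset = /br/, preceding coda = /b/.

ruhd.tras.srav.treb.brufg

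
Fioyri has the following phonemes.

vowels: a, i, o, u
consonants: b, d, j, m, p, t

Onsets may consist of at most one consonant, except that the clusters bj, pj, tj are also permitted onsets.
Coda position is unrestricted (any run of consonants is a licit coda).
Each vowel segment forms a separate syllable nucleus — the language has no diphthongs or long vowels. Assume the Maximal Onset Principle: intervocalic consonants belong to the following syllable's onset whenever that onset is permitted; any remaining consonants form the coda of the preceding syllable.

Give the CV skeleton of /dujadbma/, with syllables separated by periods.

The vowels are u, a, a — 3 nuclei, so 3 syllables.
V1 /u/ – V2 /a/: /j/ is a single consonant, so it becomes the next onset.
V2 /a/ – V3 /a/: cluster /dbm/ — the longest permitted-onset suffix is /m/; onset = /m/, preceding coda = /db/.
Result: du.jadb.ma.
Mapping each syllable to C/V: /du/ → CV, /jadb/ → CVCC, /ma/ → CV.

CV.CVCC.CV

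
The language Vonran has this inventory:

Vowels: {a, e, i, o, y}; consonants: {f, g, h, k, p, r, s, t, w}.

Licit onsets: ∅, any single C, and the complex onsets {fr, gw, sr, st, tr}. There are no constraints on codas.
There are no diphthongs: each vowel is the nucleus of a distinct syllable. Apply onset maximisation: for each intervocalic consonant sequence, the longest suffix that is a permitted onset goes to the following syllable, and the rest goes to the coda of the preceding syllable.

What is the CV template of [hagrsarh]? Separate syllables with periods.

CVCC.CVCC

Nuclei (vowels): a, a → 2 syllables.
σ1/σ2 boundary: /grs/; trying suffixes from longest down, /s/ is the first permitted one, so coda /gr/ | onset /s/.
So the parse is hagr.sarh.
Mapping each syllable to C/V: /hagr/ → CVCC, /sarh/ → CVCC.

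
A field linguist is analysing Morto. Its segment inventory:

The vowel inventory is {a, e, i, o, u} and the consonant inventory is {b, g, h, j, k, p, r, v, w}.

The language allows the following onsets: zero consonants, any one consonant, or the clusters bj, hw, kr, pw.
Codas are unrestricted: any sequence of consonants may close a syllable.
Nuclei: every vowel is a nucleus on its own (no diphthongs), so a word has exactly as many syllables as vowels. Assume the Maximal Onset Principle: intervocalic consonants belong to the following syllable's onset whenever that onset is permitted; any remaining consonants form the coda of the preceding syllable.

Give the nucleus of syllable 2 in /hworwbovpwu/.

o

Nuclei (vowels): o, o, u → 3 syllables.
The second nucleus (vowel 2 from the left) is /o/.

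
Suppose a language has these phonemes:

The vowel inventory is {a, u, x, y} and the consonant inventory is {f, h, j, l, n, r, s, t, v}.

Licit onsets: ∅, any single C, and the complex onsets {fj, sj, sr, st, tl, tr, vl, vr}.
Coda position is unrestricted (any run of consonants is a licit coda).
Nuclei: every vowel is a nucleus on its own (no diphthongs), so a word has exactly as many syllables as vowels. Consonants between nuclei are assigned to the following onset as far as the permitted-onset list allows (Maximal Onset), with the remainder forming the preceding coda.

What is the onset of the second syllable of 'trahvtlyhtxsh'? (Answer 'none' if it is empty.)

tl

Vowels present: a, y, x; each is a nucleus, giving 3 syllables.
σ1/σ2 boundary: /hvtl/ splits as /hv/ + /tl/ (/tl/ is the longest suffix that is a licit onset).
σ2/σ3 boundary: /ht/ splits as /h/ + /t/ (/t/ is the longest suffix that is a licit onset).
Putting it together: trahv.tlyh.txsh.
Syllable 2 is /tlyh/: onset /tl/, nucleus /y/, coda /h/.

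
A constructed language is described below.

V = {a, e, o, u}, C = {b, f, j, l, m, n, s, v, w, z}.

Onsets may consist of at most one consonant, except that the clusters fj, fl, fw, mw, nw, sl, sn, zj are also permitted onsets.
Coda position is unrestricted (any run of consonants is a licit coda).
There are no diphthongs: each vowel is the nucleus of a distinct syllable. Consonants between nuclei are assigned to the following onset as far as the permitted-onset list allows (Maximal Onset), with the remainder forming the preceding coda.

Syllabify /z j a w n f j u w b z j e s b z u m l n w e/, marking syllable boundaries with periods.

zjawn.fjuwb.zjesb.zuml.nwe

Nuclei (vowels): a, u, e, u, e → 5 syllables.
σ1/σ2 boundary: /wnfj/ splits as /wn/ + /fj/ (/fj/ is the longest suffix that is a licit onset).
σ2/σ3 boundary: /wbzj/ — longest licit onset from the right is /zj/, leaving /wb/ as coda.
σ3/σ4 boundary: /sbz/ splits as /sb/ + /z/ (/z/ is the longest suffix that is a licit onset).
σ4/σ5 boundary: /mlnw/ — longest licit onset from the right is /nw/, leaving /ml/ as coda.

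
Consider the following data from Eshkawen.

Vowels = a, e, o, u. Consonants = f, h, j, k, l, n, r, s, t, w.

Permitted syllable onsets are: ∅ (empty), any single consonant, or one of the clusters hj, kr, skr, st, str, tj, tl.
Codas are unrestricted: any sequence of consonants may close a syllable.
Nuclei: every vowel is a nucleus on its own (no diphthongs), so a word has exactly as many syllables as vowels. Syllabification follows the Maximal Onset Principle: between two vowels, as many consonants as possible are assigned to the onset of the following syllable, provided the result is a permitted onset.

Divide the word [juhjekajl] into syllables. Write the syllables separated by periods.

Vowels present: u, e, a; each is a nucleus, giving 3 syllables.
V1 /u/ – V2 /e/: /hj/ — entire cluster is a permitted onset → onset /hj/, coda ∅.
V2 /e/ – V3 /a/: just /k/ — single C goes to the following onset.

ju.hje.kajl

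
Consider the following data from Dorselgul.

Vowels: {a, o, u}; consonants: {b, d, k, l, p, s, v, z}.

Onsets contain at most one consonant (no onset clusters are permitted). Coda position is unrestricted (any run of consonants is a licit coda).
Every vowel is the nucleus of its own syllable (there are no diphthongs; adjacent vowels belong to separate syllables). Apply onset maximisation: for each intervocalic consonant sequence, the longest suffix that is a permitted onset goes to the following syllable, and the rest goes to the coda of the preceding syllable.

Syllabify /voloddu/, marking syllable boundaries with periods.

Nuclei (vowels): o, o, u → 3 syllables.
V1 /o/ – V2 /o/: /l/ is a single consonant, so it becomes the next onset.
V2 /o/ – V3 /u/: cluster /dd/ — the longest permitted-onset suffix is /d/; onset = /d/, preceding coda = /d/.

vo.lod.du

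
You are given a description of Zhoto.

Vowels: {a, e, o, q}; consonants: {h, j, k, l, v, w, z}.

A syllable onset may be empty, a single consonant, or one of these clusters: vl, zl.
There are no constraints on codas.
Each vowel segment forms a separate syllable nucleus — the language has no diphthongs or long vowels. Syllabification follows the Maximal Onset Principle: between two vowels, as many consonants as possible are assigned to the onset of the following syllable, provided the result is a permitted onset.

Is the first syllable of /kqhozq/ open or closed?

open

Vowels present: q, o, q; each is a nucleus, giving 3 syllables.
V1 /q/ – V2 /o/: /h/ is a single consonant, so it becomes the next onset.
V2 /o/ – V3 /q/: /z/ is a single consonant, so it becomes the next onset.
Syllabification: kq.ho.zq.
Syllable 1 is /kq/; it ends in its nucleus with no coda, so it is open.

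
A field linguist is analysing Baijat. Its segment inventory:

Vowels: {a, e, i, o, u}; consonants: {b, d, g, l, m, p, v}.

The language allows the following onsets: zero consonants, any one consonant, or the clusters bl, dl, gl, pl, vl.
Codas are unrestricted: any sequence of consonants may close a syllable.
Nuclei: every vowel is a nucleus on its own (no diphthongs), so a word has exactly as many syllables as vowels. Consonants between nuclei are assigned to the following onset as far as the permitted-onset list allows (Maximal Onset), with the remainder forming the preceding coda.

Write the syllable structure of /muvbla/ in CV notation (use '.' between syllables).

Nuclei (vowels): u, a → 2 syllables.
Between /u/ (V1) and /a/ (V2): /vbl/ splits as /v/ + /bl/ (/bl/ is the longest suffix that is a licit onset).
So the parse is muv.bla.
Mapping each syllable to C/V: /muv/ → CVC, /bla/ → CCV.

CVC.CCV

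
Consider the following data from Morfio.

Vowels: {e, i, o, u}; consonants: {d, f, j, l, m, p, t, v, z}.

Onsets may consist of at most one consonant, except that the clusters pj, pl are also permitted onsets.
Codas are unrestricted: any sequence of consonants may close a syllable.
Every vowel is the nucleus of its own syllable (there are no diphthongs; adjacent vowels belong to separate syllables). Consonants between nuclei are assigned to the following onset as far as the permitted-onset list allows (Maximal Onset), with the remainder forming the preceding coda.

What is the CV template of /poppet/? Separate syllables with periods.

The vowels are o, e — 2 nuclei, so 2 syllables.
Between /o/ (V1) and /e/ (V2): /pp/ splits as /p/ + /p/ (/p/ is the longest suffix that is a licit onset).
So the parse is pop.pet.
Mapping each syllable to C/V: /pop/ → CVC, /pet/ → CVC.

CVC.CVC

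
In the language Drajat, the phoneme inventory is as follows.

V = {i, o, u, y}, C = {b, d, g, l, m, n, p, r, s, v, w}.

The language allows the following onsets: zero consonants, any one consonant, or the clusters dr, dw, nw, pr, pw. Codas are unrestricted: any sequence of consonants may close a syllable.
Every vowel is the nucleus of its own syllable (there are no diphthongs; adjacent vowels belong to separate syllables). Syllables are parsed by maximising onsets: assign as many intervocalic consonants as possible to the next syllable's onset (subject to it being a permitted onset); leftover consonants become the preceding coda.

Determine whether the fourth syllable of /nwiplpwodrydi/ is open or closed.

open

The vowels are i, o, y, i — 4 nuclei, so 4 syllables.
Between /i/ (V1) and /o/ (V2): /plpw/; trying suffixes from longest down, /pw/ is the first permitted one, so coda /pl/ | onset /pw/.
Between /o/ (V2) and /y/ (V3): /dr/ — entire cluster is a permitted onset → onset /dr/, coda ∅.
Between /y/ (V3) and /i/ (V4): /d/ → onset of the next syllable (single consonants are always licit onsets).
Syllabification: nwipl.pwo.dry.di.
Syllable 4 is /di/; it ends in its nucleus with no coda, so it is open.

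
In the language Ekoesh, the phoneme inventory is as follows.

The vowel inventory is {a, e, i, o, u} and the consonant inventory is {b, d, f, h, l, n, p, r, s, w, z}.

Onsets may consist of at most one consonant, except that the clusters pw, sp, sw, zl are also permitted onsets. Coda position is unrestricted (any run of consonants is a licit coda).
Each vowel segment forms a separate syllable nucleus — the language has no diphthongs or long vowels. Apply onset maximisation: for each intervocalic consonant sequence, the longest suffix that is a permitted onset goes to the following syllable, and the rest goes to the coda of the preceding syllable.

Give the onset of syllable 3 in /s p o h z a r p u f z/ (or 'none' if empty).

Vowels present: o, a, u; each is a nucleus, giving 3 syllables.
V1 /o/ – V2 /a/: /hz/; trying suffixes from longest down, /z/ is the first permitted one, so coda /h/ | onset /z/.
V2 /a/ – V3 /u/: /rp/ splits as /r/ + /p/ (/p/ is the longest suffix that is a licit onset).
Result: spoh.zar.pufz.
Syllable 3 is /pufz/: onset /p/, nucleus /u/, coda /fz/.

p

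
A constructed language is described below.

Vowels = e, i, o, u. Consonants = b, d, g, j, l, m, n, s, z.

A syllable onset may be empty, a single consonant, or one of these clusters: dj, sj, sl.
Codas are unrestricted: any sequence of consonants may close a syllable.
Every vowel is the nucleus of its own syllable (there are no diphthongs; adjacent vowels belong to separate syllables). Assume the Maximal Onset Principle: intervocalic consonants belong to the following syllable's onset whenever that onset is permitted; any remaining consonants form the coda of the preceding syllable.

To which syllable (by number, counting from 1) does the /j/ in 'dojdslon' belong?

Vowels present: o, o; each is a nucleus, giving 2 syllables.
V1 /o/ – V2 /o/: /jdsl/ splits as /jd/ + /sl/ (/sl/ is the longest suffix that is a licit onset).
Result: dojd.slon.
The /j/ is in the coda of syllable 1 (/dojd/).

1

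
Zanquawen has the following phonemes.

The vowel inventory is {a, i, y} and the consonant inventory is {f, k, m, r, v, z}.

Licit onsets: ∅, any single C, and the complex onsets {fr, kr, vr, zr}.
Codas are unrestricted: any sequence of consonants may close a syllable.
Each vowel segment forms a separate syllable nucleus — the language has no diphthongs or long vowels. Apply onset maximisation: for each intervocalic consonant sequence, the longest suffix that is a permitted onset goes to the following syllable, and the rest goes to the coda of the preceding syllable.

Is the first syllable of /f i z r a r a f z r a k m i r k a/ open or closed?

Vowels present: i, a, a, a, i, a; each is a nucleus, giving 6 syllables.
V1 /i/ – V2 /a/: /zr/ is a licit onset in full, so it all attaches to the next syllable.
V2 /a/ – V3 /a/: /r/ → onset of the next syllable (single consonants are always licit onsets).
V3 /a/ – V4 /a/: /fzr/ splits as /f/ + /zr/ (/zr/ is the longest suffix that is a licit onset).
V4 /a/ – V5 /i/: /km/; trying suffixes from longest down, /m/ is the first permitted one, so coda /k/ | onset /m/.
V5 /i/ – V6 /a/: /rk/; trying suffixes from longest down, /k/ is the first permitted one, so coda /r/ | onset /k/.
Putting it together: fi.zra.raf.zrak.mir.ka.
Syllable 1 is /fi/; it ends in its nucleus with no coda, so it is open.

open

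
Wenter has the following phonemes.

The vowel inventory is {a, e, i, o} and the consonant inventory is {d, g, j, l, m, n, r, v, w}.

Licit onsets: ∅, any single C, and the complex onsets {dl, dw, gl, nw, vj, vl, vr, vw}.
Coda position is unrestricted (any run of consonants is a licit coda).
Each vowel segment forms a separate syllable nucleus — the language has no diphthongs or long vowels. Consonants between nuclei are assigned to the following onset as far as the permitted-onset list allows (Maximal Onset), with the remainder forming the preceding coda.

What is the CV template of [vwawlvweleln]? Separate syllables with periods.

The vowels are a, e, e — 3 nuclei, so 3 syllables.
σ1/σ2 boundary: /wlvw/ splits as /wl/ + /vw/ (/vw/ is the longest suffix that is a licit onset).
σ2/σ3 boundary: just /l/ — single C goes to the following onset.
Putting it together: vwawl.vwe.leln.
Mapping each syllable to C/V: /vwawl/ → CCVCC, /vwe/ → CCV, /leln/ → CVCC.

CCVCC.CCV.CVCC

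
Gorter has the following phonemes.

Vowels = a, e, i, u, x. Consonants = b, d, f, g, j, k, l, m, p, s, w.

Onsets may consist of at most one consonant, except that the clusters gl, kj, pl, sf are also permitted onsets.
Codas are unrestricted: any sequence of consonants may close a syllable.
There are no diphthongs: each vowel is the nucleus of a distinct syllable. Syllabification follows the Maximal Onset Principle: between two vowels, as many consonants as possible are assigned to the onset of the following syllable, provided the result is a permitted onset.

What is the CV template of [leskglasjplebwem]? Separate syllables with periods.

Vowels present: e, a, e, e; each is a nucleus, giving 4 syllables.
/e…a/ gap (V1→V2): /skgl/ — longest licit onset from the right is /gl/, leaving /sk/ as coda.
/a…e/ gap (V2→V3): /sjpl/ — longest licit onset from the right is /pl/, leaving /sj/ as coda.
/e…e/ gap (V3→V4): /bw/ splits as /b/ + /w/ (/w/ is the longest suffix that is a licit onset).
Syllabification: lesk.glasj.pleb.wem.
Mapping each syllable to C/V: /lesk/ → CVCC, /glasj/ → CCVCC, /pleb/ → CCVC, /wem/ → CVC.

CVCC.CCVCC.CCVC.CVC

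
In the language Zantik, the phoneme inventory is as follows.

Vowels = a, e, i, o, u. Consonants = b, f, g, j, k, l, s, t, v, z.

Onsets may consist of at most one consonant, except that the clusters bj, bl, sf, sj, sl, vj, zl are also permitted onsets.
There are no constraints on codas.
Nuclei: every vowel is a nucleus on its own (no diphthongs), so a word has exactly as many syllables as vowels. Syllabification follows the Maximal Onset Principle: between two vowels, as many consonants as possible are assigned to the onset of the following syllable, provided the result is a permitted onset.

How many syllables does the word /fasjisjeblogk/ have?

Vowels present: a, i, e, o; each is a nucleus, giving 4 syllables.

4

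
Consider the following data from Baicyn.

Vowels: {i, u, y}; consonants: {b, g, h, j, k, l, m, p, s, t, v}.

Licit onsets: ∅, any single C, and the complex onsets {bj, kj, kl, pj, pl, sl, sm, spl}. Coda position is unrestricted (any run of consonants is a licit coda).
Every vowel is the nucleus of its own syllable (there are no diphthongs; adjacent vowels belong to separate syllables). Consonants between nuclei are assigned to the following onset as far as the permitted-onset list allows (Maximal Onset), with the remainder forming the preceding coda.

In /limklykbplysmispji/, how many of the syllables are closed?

3

The vowels are i, y, y, i, i — 5 nuclei, so 5 syllables.
σ1/σ2 boundary: /mkl/ splits as /m/ + /kl/ (/kl/ is the longest suffix that is a licit onset).
σ2/σ3 boundary: /kbpl/; trying suffixes from longest down, /pl/ is the first permitted one, so coda /kb/ | onset /pl/.
σ3/σ4 boundary: /sm/ is a licit onset in full, so it all attaches to the next syllable.
σ4/σ5 boundary: /spj/; trying suffixes from longest down, /pj/ is the first permitted one, so coda /s/ | onset /pj/.
Putting it together: lim.klykb.ply.smis.pji.
Classifying each syllable: /lim/ (closed), /klykb/ (closed), /ply/ (open), /smis/ (closed), /pji/ (open).
Closed syllables: 3.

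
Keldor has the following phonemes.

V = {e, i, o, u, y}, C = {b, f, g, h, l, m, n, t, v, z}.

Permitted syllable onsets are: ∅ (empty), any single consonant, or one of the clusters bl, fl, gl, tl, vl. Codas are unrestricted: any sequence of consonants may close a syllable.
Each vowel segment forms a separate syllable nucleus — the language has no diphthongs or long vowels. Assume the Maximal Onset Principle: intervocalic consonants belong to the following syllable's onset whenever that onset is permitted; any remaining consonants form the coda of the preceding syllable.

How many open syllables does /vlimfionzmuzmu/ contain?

2

The vowels are i, i, o, u, u — 5 nuclei, so 5 syllables.
/i…i/ gap (V1→V2): /mf/ — longest licit onset from the right is /f/, leaving /m/ as coda.
/i…o/ gap (V2→V3): nothing intervenes; syllable break is V.V.
/o…u/ gap (V3→V4): /nzm/; trying suffixes from longest down, /m/ is the first permitted one, so coda /nz/ | onset /m/.
/u…u/ gap (V4→V5): /zm/ splits as /z/ + /m/ (/m/ is the longest suffix that is a licit onset).
Syllabification: vlim.fi.onz.muz.mu.
Classifying each syllable: /vlim/ (closed), /fi/ (open), /onz/ (closed), /muz/ (closed), /mu/ (open).
Open syllables: 2.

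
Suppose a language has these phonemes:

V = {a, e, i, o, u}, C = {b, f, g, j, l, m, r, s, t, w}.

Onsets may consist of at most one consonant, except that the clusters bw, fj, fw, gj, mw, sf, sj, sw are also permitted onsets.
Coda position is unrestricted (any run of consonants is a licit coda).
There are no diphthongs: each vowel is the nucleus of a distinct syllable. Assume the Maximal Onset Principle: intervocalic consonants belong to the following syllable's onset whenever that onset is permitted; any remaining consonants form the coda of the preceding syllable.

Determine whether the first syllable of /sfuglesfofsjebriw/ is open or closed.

closed

The vowels are u, e, o, e, i — 5 nuclei, so 5 syllables.
/u…e/ gap (V1→V2): /gl/ — longest licit onset from the right is /l/, leaving /g/ as coda.
/e…o/ gap (V2→V3): /sf/ is a licit onset in full, so it all attaches to the next syllable.
/o…e/ gap (V3→V4): /fsj/ splits as /f/ + /sj/ (/sj/ is the longest suffix that is a licit onset).
/e…i/ gap (V4→V5): /br/ splits as /b/ + /r/ (/r/ is the longest suffix that is a licit onset).
Syllabification: sfug.le.sfof.sjeb.riw.
Syllable 1 is /sfug/ with coda /g/, so it is closed.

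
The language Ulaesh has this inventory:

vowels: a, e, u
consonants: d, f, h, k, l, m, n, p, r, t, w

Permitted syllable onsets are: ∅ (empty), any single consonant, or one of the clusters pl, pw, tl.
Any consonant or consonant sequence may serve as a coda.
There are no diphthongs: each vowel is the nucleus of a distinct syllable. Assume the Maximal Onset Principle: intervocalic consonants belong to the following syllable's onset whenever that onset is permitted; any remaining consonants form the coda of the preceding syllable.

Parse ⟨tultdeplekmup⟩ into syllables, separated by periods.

The vowels are u, e, e, u — 4 nuclei, so 4 syllables.
V1 /u/ – V2 /e/: /ltd/ — longest licit onset from the right is /d/, leaving /lt/ as coda.
V2 /e/ – V3 /e/: /pl/ is a licit onset in full, so it all attaches to the next syllable.
V3 /e/ – V4 /u/: cluster /km/ — the longest permitted-onset suffix is /m/; onset = /m/, preceding coda = /k/.

tult.de.plek.mup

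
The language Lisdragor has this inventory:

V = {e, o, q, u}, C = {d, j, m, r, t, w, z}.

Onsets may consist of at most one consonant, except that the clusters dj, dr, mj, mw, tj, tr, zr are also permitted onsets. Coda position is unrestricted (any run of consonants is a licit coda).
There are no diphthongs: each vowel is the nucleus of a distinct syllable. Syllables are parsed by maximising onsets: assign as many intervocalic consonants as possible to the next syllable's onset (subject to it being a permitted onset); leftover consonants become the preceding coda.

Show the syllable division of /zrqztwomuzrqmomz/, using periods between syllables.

The vowels are q, o, u, q, o — 5 nuclei, so 5 syllables.
Between /q/ (V1) and /o/ (V2): cluster /ztw/ — the longest permitted-onset suffix is /w/; onset = /w/, preceding coda = /zt/.
Between /o/ (V2) and /u/ (V3): just /m/ — single C goes to the following onset.
Between /u/ (V3) and /q/ (V4): /zr/ — entire cluster is a permitted onset → onset /zr/, coda ∅.
Between /q/ (V4) and /o/ (V5): /m/ → onset of the next syllable (single consonants are always licit onsets).

zrqzt.wo.mu.zrq.momz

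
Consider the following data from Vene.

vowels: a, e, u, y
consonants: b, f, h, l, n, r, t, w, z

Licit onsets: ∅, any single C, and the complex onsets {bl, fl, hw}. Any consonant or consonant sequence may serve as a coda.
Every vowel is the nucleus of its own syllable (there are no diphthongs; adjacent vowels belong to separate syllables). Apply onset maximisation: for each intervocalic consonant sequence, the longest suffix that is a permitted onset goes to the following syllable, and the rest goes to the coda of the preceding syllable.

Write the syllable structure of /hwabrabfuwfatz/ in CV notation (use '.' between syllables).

CCVC.CVC.CVC.CVCC

Nuclei (vowels): a, a, u, a → 4 syllables.
/a…a/ gap (V1→V2): /br/; trying suffixes from longest down, /r/ is the first permitted one, so coda /b/ | onset /r/.
/a…u/ gap (V2→V3): /bf/ — longest licit onset from the right is /f/, leaving /b/ as coda.
/u…a/ gap (V3→V4): cluster /wf/ — the longest permitted-onset suffix is /f/; onset = /f/, preceding coda = /w/.
Putting it together: hwab.rab.fuw.fatz.
Mapping each syllable to C/V: /hwab/ → CCVC, /rab/ → CVC, /fuw/ → CVC, /fatz/ → CVCC.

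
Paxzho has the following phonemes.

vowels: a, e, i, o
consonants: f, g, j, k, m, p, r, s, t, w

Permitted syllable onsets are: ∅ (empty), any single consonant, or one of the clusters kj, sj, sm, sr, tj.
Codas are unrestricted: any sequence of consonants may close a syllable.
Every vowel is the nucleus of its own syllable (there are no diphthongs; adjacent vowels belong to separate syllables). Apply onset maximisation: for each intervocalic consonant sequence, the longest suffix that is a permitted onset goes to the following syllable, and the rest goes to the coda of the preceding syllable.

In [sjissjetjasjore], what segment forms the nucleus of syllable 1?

i

The vowels are i, e, a, o, e — 5 nuclei, so 5 syllables.
The first nucleus (vowel 1 from the left) is /i/.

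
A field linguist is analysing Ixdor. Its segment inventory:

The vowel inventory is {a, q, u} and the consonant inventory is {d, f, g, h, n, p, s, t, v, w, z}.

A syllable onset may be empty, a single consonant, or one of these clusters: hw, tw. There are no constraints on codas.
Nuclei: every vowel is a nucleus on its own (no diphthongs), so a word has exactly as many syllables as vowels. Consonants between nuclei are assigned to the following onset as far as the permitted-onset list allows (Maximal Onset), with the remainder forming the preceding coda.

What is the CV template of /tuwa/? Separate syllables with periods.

Nuclei (vowels): u, a → 2 syllables.
/u…a/ gap (V1→V2): /w/ → onset of the next syllable (single consonants are always licit onsets).
Result: tu.wa.
Mapping each syllable to C/V: /tu/ → CV, /wa/ → CV.

CV.CV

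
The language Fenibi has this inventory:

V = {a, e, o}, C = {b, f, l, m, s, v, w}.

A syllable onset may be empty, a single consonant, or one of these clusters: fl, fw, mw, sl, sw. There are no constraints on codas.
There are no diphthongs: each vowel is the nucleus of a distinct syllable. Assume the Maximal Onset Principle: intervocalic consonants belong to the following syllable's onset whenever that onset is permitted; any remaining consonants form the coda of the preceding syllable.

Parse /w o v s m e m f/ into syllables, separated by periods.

wovs.memf

The vowels are o, e — 2 nuclei, so 2 syllables.
/o…e/ gap (V1→V2): /vsm/ — longest licit onset from the right is /m/, leaving /vs/ as coda.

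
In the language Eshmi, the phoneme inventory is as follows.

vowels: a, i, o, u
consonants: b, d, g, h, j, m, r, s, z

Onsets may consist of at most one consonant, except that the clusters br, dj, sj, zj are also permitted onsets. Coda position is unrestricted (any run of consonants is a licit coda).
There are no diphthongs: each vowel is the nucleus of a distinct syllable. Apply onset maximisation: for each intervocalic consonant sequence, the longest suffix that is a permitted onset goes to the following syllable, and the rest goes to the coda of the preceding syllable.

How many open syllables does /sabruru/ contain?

The vowels are a, u, u — 3 nuclei, so 3 syllables.
/a…u/ gap (V1→V2): cluster /br/ — /br/ is itself a permitted onset, so the whole cluster goes right; preceding coda = ∅.
/u…u/ gap (V2→V3): /r/ → onset of the next syllable (single consonants are always licit onsets).
Syllabification: sa.bru.ru.
Classifying each syllable: /sa/ (open), /bru/ (open), /ru/ (open).
Open syllables: 3.

3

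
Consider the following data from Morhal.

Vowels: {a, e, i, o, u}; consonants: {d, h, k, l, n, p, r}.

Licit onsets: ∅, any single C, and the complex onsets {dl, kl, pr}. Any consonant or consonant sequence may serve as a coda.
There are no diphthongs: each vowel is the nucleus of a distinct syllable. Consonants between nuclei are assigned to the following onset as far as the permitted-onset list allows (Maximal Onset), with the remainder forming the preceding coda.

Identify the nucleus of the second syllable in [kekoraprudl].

o

Nuclei (vowels): e, o, a, u → 4 syllables.
The second nucleus (vowel 2 from the left) is /o/.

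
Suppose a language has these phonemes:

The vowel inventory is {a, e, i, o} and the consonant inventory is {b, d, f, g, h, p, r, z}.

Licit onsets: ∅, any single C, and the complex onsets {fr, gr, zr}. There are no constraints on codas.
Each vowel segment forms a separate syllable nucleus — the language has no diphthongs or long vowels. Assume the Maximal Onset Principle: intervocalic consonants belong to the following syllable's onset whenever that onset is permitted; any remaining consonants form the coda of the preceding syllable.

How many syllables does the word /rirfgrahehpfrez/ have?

4

Nuclei (vowels): i, a, e, e → 4 syllables.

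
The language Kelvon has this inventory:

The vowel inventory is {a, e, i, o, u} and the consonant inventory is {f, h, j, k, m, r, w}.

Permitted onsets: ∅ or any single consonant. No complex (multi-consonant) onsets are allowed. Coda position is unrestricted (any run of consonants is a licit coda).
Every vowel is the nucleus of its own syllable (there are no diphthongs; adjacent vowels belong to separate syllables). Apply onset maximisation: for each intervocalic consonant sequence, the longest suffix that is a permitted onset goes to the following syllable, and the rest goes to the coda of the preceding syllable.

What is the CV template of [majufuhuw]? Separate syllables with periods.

CV.CV.CV.CVC

Nuclei (vowels): a, u, u, u → 4 syllables.
/a…u/ gap (V1→V2): /j/ → onset of the next syllable (single consonants are always licit onsets).
/u…u/ gap (V2→V3): /f/ → onset of the next syllable (single consonants are always licit onsets).
/u…u/ gap (V3→V4): /h/ is a single consonant, so it becomes the next onset.
So the parse is ma.ju.fu.huw.
Mapping each syllable to C/V: /ma/ → CV, /ju/ → CV, /fu/ → CV, /huw/ → CVC.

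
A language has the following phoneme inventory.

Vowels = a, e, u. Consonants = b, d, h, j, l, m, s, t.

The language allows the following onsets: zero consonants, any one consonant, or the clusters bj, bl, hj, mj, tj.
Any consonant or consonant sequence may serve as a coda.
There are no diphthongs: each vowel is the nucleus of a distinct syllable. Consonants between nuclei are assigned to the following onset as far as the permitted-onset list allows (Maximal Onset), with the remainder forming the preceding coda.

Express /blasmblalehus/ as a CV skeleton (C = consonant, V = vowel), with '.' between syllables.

CCVCC.CCV.CV.CVC

The vowels are a, a, e, u — 4 nuclei, so 4 syllables.
V1 /a/ – V2 /a/: /smbl/; trying suffixes from longest down, /bl/ is the first permitted one, so coda /sm/ | onset /bl/.
V2 /a/ – V3 /e/: /l/ is a single consonant, so it becomes the next onset.
V3 /e/ – V4 /u/: /h/ → onset of the next syllable (single consonants are always licit onsets).
Result: blasm.bla.le.hus.
Mapping each syllable to C/V: /blasm/ → CCVCC, /bla/ → CCV, /le/ → CV, /hus/ → CVC.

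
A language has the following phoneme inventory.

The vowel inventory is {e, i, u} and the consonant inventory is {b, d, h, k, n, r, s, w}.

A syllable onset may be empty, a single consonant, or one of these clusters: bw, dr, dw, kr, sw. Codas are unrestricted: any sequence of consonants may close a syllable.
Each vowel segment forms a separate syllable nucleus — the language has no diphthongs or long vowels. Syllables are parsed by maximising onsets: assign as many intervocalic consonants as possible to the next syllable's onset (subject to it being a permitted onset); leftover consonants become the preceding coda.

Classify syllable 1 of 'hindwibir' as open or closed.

Nuclei (vowels): i, i, i → 3 syllables.
/i…i/ gap (V1→V2): cluster /ndw/ — the longest permitted-onset suffix is /dw/; onset = /dw/, preceding coda = /n/.
/i…i/ gap (V2→V3): just /b/ — single C goes to the following onset.
So the parse is hin.dwi.bir.
Syllable 1 is /hin/ with coda /n/, so it is closed.

closed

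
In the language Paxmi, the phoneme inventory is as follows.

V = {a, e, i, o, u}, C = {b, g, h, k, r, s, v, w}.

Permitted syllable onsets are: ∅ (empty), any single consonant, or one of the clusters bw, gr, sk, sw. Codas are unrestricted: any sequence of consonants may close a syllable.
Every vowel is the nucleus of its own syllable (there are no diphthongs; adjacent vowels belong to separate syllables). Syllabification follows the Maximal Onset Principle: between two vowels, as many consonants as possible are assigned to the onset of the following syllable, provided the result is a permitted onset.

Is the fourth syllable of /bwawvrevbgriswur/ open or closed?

Nuclei (vowels): a, e, i, u → 4 syllables.
V1 /a/ – V2 /e/: /wvr/; trying suffixes from longest down, /r/ is the first permitted one, so coda /wv/ | onset /r/.
V2 /e/ – V3 /i/: /vbgr/ — longest licit onset from the right is /gr/, leaving /vb/ as coda.
V3 /i/ – V4 /u/: cluster /sw/ — /sw/ is itself a permitted onset, so the whole cluster goes right; preceding coda = ∅.
Putting it together: bwawv.revb.gri.swur.
Syllable 4 is /swur/ with coda /r/, so it is closed.

closed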